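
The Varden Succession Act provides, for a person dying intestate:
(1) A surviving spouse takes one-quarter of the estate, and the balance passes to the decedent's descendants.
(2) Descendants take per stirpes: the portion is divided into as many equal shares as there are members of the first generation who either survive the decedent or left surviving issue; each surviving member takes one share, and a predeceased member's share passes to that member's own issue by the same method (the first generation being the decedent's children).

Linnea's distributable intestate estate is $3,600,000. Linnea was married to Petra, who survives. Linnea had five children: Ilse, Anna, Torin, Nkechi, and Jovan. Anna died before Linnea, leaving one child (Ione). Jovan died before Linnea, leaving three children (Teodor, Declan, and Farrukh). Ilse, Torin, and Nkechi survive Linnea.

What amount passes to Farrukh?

Petra takes one-quarter of $3,600,000 = $900,000. The remaining $2,700,000 passes to the descendants.
The descendants' portion ($2,700,000) is divided into 5 shares of $540,000: Ilse, Torin, and Nkechi each take $540,000; Anna's $540,000 share passes to Anna's issue; Jovan's $540,000 share passes to Jovan's issue.
Anna's share ($540,000) passes entirely to Ione.
Jovan's share ($540,000) is divided into 3 shares of $180,000: Teodor, Declan, and Farrukh each take $180,000.

Farrukh receives $180,000.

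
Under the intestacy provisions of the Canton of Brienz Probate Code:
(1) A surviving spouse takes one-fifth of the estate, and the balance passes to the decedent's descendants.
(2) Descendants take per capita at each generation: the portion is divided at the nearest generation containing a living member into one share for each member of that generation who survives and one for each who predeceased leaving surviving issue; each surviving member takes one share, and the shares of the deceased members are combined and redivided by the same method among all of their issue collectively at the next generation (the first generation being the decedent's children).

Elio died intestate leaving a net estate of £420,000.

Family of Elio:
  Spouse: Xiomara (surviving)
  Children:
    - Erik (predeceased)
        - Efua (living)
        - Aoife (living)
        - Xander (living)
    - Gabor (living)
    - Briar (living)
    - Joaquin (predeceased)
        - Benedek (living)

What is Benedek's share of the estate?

Xiomara takes one-fifth of £420,000 = £84,000. The remaining £336,000 passes to the descendants.
The descendants' portion (£336,000) is divided at the children's generation into 4 shares of £84,000. Gabor and Briar each take £84,000. The 2 shares of the deceased (Erik and Joaquin) are combined into a pool of £168,000.
That pool (£168,000) is divided at the grandchildren's generation equally among Efua, Aoife, Xander, and Benedek: £42,000 each.

Benedek receives £42,000.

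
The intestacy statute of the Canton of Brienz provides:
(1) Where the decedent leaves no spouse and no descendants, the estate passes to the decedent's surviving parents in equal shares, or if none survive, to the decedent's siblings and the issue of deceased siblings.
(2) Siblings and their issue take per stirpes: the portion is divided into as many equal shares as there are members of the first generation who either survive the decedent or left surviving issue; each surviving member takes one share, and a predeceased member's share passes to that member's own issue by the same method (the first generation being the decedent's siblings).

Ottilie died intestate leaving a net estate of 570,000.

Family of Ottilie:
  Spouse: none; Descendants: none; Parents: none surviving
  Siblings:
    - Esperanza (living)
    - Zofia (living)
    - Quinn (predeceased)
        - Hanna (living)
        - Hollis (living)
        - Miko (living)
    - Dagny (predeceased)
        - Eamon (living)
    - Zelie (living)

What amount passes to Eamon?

The entire 570,000 passes to the siblings and their issue.
That amount (570,000) is divided into 5 shares of 114,000: Esperanza, Zofia, and Zelie each take 114,000; Quinn's 114,000 share passes to Quinn's issue; Dagny's 114,000 share passes to Dagny's issue.
Quinn's share (114,000) is divided into 3 shares of 38,000: Hanna, Hollis, and Miko each take 38,000.
Dagny's share (114,000) passes entirely to Eamon.

Eamon receives 114,000.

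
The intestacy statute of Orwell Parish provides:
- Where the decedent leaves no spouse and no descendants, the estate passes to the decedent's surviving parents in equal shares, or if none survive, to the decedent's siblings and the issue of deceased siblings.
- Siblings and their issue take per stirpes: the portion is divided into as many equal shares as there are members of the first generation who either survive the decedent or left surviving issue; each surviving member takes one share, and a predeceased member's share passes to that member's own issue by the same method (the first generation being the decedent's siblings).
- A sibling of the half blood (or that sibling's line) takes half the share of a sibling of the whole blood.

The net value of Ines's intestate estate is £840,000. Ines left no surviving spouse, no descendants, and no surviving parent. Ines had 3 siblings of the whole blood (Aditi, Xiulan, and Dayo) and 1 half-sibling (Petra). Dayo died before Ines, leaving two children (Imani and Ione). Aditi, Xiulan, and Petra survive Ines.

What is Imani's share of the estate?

The entire £840,000 passes to the siblings and their issue.
Counting each half-blood sibling's line as half a unit, there are 7/2 units in £840,000, so one unit is £240,000. Whole-blood lines (Aditi, Xiulan, and Dayo) take £240,000 each; half-blood lines (Petra) take £120,000 each.
Dayo's share (£240,000) is divided into 2 shares of £120,000: Imani and Ione each take £120,000.

Imani receives £120,000.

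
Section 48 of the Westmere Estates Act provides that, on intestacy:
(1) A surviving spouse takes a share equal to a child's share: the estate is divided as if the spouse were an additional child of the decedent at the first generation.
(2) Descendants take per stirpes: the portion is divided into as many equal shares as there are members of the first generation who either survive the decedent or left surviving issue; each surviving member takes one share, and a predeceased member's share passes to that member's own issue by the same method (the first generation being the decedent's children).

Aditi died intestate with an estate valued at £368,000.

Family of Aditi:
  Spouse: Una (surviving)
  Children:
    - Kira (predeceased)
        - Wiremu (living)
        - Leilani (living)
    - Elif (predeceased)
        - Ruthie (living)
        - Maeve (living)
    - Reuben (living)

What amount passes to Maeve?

Maeve receives £46,000.

The spouse counts as an additional share at the children's level, so there are 4 primary shares of £92,000. Una takes one such share (£92,000).
The children's combined portion (£276,000) is divided into 3 shares of £92,000: Reuben takes £92,000; Kira's £92,000 share passes to Kira's issue; Elif's £92,000 share passes to Elif's issue.
Kira's share (£92,000) is divided into 2 shares of £46,000: Wiremu and Leilani each take £46,000.
Elif's share (£92,000) is divided into 2 shares of £46,000: Ruthie and Maeve each take £46,000.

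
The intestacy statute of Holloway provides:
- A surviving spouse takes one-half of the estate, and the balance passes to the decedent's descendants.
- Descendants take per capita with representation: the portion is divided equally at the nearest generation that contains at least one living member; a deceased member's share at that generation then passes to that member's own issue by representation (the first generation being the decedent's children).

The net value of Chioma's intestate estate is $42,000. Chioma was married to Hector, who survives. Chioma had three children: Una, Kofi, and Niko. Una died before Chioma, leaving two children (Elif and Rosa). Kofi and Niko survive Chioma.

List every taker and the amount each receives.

Hector: $21,000; Elif: $3,500; Rosa: $3,500; Kofi: $7,000; Niko: $7,000

Hector takes one-half of $42,000 = $21,000. The remaining $21,000 passes to the descendants.
The descendants' portion ($21,000) is divided into 3 shares of $7,000: Kofi and Niko each take $7,000; Una's $7,000 share passes to Una's issue.
Una's share ($7,000) is divided into 2 shares of $3,500: Elif and Rosa each take $3,500.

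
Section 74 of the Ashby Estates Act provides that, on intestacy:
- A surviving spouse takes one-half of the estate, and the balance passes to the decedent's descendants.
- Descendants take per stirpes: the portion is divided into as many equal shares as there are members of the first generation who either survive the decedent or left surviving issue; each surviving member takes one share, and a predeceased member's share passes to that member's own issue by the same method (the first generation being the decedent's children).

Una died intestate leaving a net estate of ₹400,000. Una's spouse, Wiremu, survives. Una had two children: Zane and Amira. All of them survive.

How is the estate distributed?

Wiremu: ₹200,000; Zane: ₹100,000; Amira: ₹100,000

Wiremu takes one-half of ₹400,000 = ₹200,000. The remaining ₹200,000 passes to the descendants.
The descendants' portion (₹200,000) is divided into 2 shares of ₹100,000: Zane and Amira each take ₹100,000.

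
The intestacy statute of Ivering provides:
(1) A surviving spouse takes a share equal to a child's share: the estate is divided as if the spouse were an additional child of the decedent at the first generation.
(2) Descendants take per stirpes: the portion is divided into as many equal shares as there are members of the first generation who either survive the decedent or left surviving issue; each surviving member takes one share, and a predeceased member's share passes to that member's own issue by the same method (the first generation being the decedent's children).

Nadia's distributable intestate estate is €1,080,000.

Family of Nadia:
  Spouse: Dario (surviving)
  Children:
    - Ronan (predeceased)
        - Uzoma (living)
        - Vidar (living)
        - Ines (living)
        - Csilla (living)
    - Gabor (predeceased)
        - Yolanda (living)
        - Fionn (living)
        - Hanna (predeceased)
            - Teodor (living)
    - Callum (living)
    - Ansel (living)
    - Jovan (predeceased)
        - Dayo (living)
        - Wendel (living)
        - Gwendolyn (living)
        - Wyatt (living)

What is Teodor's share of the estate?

The spouse counts as an additional share at the children's level, so there are 6 primary shares of €180,000. Dario takes one such share (€180,000).
The children's combined portion (€900,000) is divided into 5 shares of €180,000: Callum and Ansel each take €180,000; Ronan's €180,000 share passes to Ronan's issue; Gabor's €180,000 share passes to Gabor's issue; Jovan's €180,000 share passes to Jovan's issue.
Ronan's share (€180,000) is divided into 4 shares of €45,000: Uzoma, Vidar, Ines, and Csilla each take €45,000.
Gabor's share (€180,000) is divided into 3 shares of €60,000: Yolanda and Fionn each take €60,000; Hanna's €60,000 share passes to Hanna's issue.
Hanna's share (€60,000) passes entirely to Teodor.
Jovan's share (€180,000) is divided into 4 shares of €45,000: Dayo, Wendel, Gwendolyn, and Wyatt each take €45,000.

Teodor receives €60,000.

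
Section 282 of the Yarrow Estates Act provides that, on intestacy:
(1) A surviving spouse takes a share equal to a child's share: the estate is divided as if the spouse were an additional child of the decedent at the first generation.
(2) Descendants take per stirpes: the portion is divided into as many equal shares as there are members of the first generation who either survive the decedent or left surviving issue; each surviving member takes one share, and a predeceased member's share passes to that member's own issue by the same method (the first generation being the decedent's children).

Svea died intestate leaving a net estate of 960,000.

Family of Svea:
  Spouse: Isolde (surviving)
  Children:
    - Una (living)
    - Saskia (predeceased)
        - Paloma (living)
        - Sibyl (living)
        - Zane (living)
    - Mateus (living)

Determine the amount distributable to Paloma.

The spouse counts as an additional share at the children's level, so there are 4 primary shares of 240,000. Isolde takes one such share (240,000).
The children's combined portion (720,000) is divided into 3 shares of 240,000: Una and Mateus each take 240,000; Saskia's 240,000 share passes to Saskia's issue.
Saskia's share (240,000) is divided into 3 shares of 80,000: Paloma, Sibyl, and Zane each take 80,000.

Paloma receives 80,000.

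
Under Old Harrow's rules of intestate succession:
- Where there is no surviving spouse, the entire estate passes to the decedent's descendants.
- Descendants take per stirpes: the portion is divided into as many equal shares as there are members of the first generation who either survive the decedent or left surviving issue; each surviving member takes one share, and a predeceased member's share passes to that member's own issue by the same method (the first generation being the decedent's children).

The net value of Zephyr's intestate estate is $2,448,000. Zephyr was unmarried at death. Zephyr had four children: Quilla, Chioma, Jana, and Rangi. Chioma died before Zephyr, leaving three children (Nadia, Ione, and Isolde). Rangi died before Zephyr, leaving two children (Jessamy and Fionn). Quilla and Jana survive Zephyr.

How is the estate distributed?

Quilla: $612,000; Nadia: $204,000; Ione: $204,000; Isolde: $204,000; Jana: $612,000; Jessamy: $306,000; Fionn: $306,000

The entire $2,448,000 passes to the descendants.
That amount ($2,448,000) is divided into 4 shares of $612,000: Quilla and Jana each take $612,000; Chioma's $612,000 share passes to Chioma's issue; Rangi's $612,000 share passes to Rangi's issue.
Chioma's share ($612,000) is divided into 3 shares of $204,000: Nadia, Ione, and Isolde each take $204,000.
Rangi's share ($612,000) is divided into 2 shares of $306,000: Jessamy and Fionn each take $306,000.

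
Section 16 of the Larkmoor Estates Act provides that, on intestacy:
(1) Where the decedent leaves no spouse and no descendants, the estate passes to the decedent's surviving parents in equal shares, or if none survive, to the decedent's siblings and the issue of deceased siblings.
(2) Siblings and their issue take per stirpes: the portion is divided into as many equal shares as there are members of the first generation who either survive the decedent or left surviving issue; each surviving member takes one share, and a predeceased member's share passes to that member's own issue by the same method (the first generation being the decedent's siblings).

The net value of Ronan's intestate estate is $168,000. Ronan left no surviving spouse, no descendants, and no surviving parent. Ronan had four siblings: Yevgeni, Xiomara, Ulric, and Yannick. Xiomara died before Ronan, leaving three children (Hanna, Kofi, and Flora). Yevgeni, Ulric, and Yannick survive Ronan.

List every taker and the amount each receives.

The entire $168,000 passes to the siblings and their issue.
That amount ($168,000) is divided into 4 shares of $42,000: Yevgeni, Ulric, and Yannick each take $42,000; Xiomara's $42,000 share passes to Xiomara's issue.
Xiomara's share ($42,000) is divided into 3 shares of $14,000: Hanna, Kofi, and Flora each take $14,000.

Yevgeni: $42,000; Hanna: $14,000; Kofi: $14,000; Flora: $14,000; Ulric: $42,000; Yannick: $42,000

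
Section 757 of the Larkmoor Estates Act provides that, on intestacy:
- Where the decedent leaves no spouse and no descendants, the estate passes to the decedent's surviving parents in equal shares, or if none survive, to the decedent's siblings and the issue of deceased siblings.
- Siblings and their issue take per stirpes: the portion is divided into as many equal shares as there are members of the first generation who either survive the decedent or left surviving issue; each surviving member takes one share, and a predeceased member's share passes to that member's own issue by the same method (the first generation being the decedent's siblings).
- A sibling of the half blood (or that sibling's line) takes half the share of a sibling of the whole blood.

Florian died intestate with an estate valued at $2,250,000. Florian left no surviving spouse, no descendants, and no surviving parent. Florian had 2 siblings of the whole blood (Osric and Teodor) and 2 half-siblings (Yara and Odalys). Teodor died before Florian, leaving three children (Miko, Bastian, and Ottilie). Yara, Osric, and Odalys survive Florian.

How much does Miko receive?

The entire $2,250,000 passes to the siblings and their issue.
Counting each half-blood sibling's line as half a unit, there are 3 units in $2,250,000, so one unit is $750,000. Whole-blood lines (Osric and Teodor) take $750,000 each; half-blood lines (Yara and Odalys) take $375,000 each.
Teodor's share ($750,000) is divided into 3 shares of $250,000: Miko, Bastian, and Ottilie each take $250,000.

Miko receives $250,000.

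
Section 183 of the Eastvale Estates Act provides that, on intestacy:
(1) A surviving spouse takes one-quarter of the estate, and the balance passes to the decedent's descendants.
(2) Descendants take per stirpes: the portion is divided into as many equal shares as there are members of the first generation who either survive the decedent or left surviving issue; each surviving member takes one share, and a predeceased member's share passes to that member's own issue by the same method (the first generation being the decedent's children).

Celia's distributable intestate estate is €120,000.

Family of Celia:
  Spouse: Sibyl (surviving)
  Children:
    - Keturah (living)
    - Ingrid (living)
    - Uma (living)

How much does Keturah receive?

Sibyl takes one-quarter of €120,000 = €30,000. The remaining €90,000 passes to the descendants.
The descendants' portion (€90,000) is divided into 3 shares of €30,000: Keturah, Ingrid, and Uma each take €30,000.

Keturah receives €30,000.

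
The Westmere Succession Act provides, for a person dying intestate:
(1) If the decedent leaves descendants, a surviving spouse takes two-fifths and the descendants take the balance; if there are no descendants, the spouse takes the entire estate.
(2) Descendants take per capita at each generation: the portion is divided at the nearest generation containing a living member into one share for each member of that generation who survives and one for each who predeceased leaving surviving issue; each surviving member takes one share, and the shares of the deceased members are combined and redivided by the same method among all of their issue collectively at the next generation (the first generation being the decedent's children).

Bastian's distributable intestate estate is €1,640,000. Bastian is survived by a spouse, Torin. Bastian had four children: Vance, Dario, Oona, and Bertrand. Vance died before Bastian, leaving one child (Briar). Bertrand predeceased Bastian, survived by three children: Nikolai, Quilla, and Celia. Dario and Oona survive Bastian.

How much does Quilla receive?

Quilla receives €123,000.

Torin takes two-fifths of €1,640,000 = €656,000. The remaining €984,000 passes to the descendants.
The descendants' portion (€984,000) is divided at the children's generation into 4 shares of €246,000. Dario and Oona each take €246,000. The 2 shares of the deceased (Vance and Bertrand) are combined into a pool of €492,000.
That pool (€492,000) is divided at the grandchildren's generation equally among Briar, Nikolai, Quilla, and Celia: €123,000 each.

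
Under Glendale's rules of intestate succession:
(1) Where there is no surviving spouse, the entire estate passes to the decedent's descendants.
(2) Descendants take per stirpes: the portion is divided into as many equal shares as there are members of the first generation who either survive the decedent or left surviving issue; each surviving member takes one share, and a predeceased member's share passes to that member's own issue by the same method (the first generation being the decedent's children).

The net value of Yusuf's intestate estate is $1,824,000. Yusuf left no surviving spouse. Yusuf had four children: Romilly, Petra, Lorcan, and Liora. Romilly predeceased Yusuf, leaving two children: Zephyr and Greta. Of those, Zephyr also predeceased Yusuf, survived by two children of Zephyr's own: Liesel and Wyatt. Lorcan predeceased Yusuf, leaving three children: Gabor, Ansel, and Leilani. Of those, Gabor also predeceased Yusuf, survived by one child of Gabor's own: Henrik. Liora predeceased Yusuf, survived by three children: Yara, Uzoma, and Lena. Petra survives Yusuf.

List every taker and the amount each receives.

The entire $1,824,000 passes to the descendants.
That amount ($1,824,000) is divided into 4 shares of $456,000: Petra takes $456,000; Romilly's $456,000 share passes to Romilly's issue; Lorcan's $456,000 share passes to Lorcan's issue; Liora's $456,000 share passes to Liora's issue.
Romilly's share ($456,000) is divided into 2 shares of $228,000: Greta takes $228,000; Zephyr's $228,000 share passes to Zephyr's issue.
Zephyr's share ($228,000) is divided into 2 shares of $114,000: Liesel and Wyatt each take $114,000.
Lorcan's share ($456,000) is divided into 3 shares of $152,000: Ansel and Leilani each take $152,000; Gabor's $152,000 share passes to Gabor's issue.
Gabor's share ($152,000) passes entirely to Henrik.
Liora's share ($456,000) is divided into 3 shares of $152,000: Yara, Uzoma, and Lena each take $152,000.

Liesel: $114,000; Wyatt: $114,000; Greta: $228,000; Petra: $456,000; Henrik: $152,000; Ansel: $152,000; Leilani: $152,000; Yara: $152,000; Uzoma: $152,000; Lena: $152,000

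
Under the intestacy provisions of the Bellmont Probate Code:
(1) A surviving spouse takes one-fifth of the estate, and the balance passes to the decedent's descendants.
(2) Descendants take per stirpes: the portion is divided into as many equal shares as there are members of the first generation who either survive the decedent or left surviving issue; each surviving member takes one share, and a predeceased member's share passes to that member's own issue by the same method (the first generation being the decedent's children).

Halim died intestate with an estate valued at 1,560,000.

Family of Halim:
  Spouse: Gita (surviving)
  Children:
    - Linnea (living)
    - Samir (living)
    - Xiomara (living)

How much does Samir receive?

Samir receives 416,000.

Gita takes one-fifth of 1,560,000 = 312,000. The remaining 1,248,000 passes to the descendants.
The descendants' portion (1,248,000) is divided into 3 shares of 416,000: Linnea, Samir, and Xiomara each take 416,000.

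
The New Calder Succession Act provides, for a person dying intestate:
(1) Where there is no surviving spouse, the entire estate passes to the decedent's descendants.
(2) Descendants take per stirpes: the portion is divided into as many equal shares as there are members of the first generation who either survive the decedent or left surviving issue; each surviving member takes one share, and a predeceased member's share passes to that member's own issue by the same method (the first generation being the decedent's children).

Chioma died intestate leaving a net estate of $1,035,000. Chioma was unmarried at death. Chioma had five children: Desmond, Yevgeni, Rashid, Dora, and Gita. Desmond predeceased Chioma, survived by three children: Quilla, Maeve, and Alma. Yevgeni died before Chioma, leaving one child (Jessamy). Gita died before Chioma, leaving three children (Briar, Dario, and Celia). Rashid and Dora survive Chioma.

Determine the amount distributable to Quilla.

Quilla receives $69,000.

The entire $1,035,000 passes to the descendants.
That amount ($1,035,000) is divided into 5 shares of $207,000: Rashid and Dora each take $207,000; Desmond's $207,000 share passes to Desmond's issue; Yevgeni's $207,000 share passes to Yevgeni's issue; Gita's $207,000 share passes to Gita's issue.
Desmond's share ($207,000) is divided into 3 shares of $69,000: Quilla, Maeve, and Alma each take $69,000.
Yevgeni's share ($207,000) passes entirely to Jessamy.
Gita's share ($207,000) is divided into 3 shares of $69,000: Briar, Dario, and Celia each take $69,000.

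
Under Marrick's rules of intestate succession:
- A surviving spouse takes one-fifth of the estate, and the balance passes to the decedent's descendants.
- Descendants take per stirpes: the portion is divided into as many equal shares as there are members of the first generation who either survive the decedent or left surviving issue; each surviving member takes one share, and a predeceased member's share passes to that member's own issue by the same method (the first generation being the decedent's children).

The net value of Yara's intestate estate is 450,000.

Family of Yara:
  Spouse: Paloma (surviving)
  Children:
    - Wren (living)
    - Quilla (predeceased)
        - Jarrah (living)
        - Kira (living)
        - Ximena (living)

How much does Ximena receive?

Ximena receives 60,000.

Paloma takes one-fifth of 450,000 = 90,000. The remaining 360,000 passes to the descendants.
The descendants' portion (360,000) is divided into 2 shares of 180,000: Wren takes 180,000; Quilla's 180,000 share passes to Quilla's issue.
Quilla's share (180,000) is divided into 3 shares of 60,000: Jarrah, Kira, and Ximena each take 60,000.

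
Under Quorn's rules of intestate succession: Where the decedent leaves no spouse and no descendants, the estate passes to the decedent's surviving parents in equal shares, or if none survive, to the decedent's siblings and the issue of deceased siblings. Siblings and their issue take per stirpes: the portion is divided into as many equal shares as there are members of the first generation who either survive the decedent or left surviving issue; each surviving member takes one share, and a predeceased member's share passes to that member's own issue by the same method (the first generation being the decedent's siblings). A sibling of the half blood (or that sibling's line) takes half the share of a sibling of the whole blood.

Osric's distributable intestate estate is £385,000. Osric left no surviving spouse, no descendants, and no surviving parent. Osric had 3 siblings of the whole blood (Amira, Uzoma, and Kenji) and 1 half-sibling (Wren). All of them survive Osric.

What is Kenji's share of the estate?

The entire £385,000 passes to the siblings and their issue.
Counting each half-blood sibling's line as half a unit, there are 7/2 units in £385,000, so one unit is £110,000. Whole-blood lines (Amira, Uzoma, and Kenji) take £110,000 each; half-blood lines (Wren) take £55,000 each.

Kenji receives £110,000.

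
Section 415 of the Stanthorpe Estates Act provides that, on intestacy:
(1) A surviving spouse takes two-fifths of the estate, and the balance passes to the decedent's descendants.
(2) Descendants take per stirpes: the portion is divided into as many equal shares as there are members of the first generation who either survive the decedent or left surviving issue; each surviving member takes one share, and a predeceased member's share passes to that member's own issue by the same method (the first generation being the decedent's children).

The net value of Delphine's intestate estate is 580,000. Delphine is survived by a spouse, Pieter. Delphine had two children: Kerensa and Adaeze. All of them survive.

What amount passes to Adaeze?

Adaeze receives 174,000.

Pieter takes two-fifths of 580,000 = 232,000. The remaining 348,000 passes to the descendants.
The descendants' portion (348,000) is divided into 2 shares of 174,000: Kerensa and Adaeze each take 174,000.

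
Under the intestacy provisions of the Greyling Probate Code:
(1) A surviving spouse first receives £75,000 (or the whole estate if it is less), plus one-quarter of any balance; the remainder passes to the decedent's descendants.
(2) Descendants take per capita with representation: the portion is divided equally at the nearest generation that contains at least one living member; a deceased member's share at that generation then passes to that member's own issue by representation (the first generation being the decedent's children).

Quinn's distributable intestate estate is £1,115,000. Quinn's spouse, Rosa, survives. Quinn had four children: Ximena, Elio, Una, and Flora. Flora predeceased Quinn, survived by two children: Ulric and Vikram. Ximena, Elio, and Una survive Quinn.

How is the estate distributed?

Rosa: £335,000; Ximena: £195,000; Elio: £195,000; Una: £195,000; Ulric: £97,500; Vikram: £97,500

Rosa first takes £75,000, leaving a balance of £1,040,000. Rosa then takes one-quarter of the balance (£260,000), for a total of £335,000. The remaining £780,000 passes to the descendants.
The descendants' portion (£780,000) is divided into 4 shares of £195,000: Ximena, Elio, and Una each take £195,000; Flora's £195,000 share passes to Flora's issue.
Flora's share (£195,000) is divided into 2 shares of £97,500: Ulric and Vikram each take £97,500.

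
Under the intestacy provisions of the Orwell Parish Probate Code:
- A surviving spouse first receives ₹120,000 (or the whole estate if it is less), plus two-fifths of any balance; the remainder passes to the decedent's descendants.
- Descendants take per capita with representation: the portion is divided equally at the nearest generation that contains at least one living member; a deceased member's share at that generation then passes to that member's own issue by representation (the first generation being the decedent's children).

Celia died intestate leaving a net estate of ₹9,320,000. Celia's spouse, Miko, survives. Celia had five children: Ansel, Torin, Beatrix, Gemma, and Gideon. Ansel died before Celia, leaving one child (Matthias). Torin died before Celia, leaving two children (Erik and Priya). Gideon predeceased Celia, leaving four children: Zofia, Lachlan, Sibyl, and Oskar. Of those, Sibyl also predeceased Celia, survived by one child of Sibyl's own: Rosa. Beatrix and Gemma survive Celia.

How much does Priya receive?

Priya receives ₹552,000.

Miko first takes ₹120,000, leaving a balance of ₹9,200,000. Miko then takes two-fifths of the balance (₹3,680,000), for a total of ₹3,800,000. The remaining ₹5,520,000 passes to the descendants.
The descendants' portion (₹5,520,000) is divided into 5 shares of ₹1,104,000: Beatrix and Gemma each take ₹1,104,000; Ansel's ₹1,104,000 share passes to Ansel's issue; Torin's ₹1,104,000 share passes to Torin's issue; Gideon's ₹1,104,000 share passes to Gideon's issue.
Ansel's share (₹1,104,000) passes entirely to Matthias.
Torin's share (₹1,104,000) is divided into 2 shares of ₹552,000: Erik and Priya each take ₹552,000.
Gideon's share (₹1,104,000) is divided into 4 shares of ₹276,000: Zofia, Lachlan, and Oskar each take ₹276,000; Sibyl's ₹276,000 share passes to Sibyl's issue.
Sibyl's share (₹276,000) passes entirely to Rosa.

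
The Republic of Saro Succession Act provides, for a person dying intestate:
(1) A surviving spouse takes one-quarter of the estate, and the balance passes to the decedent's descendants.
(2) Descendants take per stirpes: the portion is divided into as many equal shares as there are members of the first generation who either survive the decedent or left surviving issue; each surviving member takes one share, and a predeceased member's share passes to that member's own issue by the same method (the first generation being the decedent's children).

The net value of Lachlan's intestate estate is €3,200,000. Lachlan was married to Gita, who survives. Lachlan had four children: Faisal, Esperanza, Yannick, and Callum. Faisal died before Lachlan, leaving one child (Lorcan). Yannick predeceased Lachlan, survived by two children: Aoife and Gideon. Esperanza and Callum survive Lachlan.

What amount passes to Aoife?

Gita takes one-quarter of €3,200,000 = €800,000. The remaining €2,400,000 passes to the descendants.
The descendants' portion (€2,400,000) is divided into 4 shares of €600,000: Esperanza and Callum each take €600,000; Faisal's €600,000 share passes to Faisal's issue; Yannick's €600,000 share passes to Yannick's issue.
Faisal's share (€600,000) passes entirely to Lorcan.
Yannick's share (€600,000) is divided into 2 shares of €300,000: Aoife and Gideon each take €300,000.

Aoife receives €300,000.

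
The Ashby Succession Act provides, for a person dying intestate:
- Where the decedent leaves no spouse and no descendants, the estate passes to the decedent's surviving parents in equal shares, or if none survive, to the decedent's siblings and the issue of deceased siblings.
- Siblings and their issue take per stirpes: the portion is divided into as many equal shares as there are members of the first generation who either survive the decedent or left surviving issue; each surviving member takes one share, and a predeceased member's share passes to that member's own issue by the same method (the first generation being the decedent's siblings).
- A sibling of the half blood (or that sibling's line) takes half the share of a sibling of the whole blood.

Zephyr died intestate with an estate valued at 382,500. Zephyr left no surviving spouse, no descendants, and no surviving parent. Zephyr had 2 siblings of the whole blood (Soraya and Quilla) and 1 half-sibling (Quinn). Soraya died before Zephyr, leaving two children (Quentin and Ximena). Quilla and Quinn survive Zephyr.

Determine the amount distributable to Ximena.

Ximena receives 76,500.

The entire 382,500 passes to the siblings and their issue.
Counting each half-blood sibling's line as half a unit, there are 5/2 units in 382,500, so one unit is 153,000. Whole-blood lines (Soraya and Quilla) take 153,000 each; half-blood lines (Quinn) take 76,500 each.
Soraya's share (153,000) is divided into 2 shares of 76,500: Quentin and Ximena each take 76,500.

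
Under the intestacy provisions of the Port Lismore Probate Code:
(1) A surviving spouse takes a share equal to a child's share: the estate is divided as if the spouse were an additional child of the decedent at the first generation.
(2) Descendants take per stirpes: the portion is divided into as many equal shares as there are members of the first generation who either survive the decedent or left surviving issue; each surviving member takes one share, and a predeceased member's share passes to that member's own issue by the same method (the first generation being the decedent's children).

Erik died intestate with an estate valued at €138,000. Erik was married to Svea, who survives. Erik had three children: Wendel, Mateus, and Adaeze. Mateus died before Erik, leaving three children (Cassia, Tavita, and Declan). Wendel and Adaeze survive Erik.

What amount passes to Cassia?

Cassia receives €11,500.

The spouse counts as an additional share at the children's level, so there are 4 primary shares of €34,500. Svea takes one such share (€34,500).
The children's combined portion (€103,500) is divided into 3 shares of €34,500: Wendel and Adaeze each take €34,500; Mateus's €34,500 share passes to Mateus's issue.
Mateus's share (€34,500) is divided into 3 shares of €11,500: Cassia, Tavita, and Declan each take €11,500.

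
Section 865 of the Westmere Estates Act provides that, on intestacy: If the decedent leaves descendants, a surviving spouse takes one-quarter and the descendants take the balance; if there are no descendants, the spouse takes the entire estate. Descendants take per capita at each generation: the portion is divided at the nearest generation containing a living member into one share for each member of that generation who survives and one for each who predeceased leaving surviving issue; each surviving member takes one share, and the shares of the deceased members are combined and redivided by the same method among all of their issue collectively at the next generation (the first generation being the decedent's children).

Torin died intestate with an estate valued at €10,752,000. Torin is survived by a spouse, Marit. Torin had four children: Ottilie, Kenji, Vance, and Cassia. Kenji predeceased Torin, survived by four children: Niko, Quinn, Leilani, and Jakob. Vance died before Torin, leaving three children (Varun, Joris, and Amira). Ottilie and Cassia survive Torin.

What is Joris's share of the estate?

Marit takes one-quarter of €10,752,000 = €2,688,000. The remaining €8,064,000 passes to the descendants.
The descendants' portion (€8,064,000) is divided at the children's generation into 4 shares of €2,016,000. Ottilie and Cassia each take €2,016,000. The 2 shares of the deceased (Kenji and Vance) are combined into a pool of €4,032,000.
That pool (€4,032,000) is divided at the grandchildren's generation equally among Niko, Quinn, Leilani, Jakob, Varun, Joris, and Amira: €576,000 each.

Joris receives €576,000.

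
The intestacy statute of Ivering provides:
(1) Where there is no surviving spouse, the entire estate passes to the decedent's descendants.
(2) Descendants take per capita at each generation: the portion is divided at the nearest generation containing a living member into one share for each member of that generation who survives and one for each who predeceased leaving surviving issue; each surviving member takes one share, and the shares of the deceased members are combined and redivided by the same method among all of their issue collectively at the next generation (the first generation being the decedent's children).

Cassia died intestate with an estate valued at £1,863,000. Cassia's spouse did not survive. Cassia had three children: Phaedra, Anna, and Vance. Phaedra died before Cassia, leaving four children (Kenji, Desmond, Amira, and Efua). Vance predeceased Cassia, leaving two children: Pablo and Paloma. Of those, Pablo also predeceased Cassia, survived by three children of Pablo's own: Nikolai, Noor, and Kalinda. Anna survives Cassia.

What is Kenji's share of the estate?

Kenji receives £207,000.

The entire £1,863,000 passes to the descendants.
That amount (£1,863,000) is divided at the children's generation into 3 shares of £621,000. Anna takes £621,000. The 2 shares of the deceased (Phaedra and Vance) are combined into a pool of £1,242,000.
That pool (£1,242,000) is divided at the grandchildren's generation into 6 shares of £207,000. Kenji, Desmond, Amira, Efua, and Paloma each take £207,000. The remaining share for the deceased Pablo (£207,000) is carried to the next generation.
That pool (£207,000) is divided at the great-grandchildren's generation equally among Nikolai, Noor, and Kalinda: £69,000 each.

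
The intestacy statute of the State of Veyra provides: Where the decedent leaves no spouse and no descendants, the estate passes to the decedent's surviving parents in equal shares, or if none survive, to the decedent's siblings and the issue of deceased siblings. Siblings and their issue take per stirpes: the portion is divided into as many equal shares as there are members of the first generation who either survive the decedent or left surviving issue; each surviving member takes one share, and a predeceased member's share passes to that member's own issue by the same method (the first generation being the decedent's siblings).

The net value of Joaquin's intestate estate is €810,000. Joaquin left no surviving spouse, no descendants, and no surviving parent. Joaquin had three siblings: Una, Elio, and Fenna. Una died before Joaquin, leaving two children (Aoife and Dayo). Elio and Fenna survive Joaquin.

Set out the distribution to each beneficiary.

The entire €810,000 passes to the siblings and their issue.
That amount (€810,000) is divided into 3 shares of €270,000: Elio and Fenna each take €270,000; Una's €270,000 share passes to Una's issue.
Una's share (€270,000) is divided into 2 shares of €135,000: Aoife and Dayo each take €135,000.

Aoife: €135,000; Dayo: €135,000; Elio: €270,000; Fenna: €270,000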